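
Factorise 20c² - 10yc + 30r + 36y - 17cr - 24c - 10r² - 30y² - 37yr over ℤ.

Group: -5y(6y - 4c + 5r) + (-5c - 2r + 6)(6y - 4c + 5r); both groups contain (6y - 4c + 5r).

-(6y - 4c + 5r)(5y + 5c + 2r - 6)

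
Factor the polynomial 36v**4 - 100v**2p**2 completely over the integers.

Factor out 4v**2, leaving 9v**2 - 25p**2, which is a difference of two squares.

4v**2(3v - 5p)(3v + 5p)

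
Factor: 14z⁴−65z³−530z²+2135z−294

(2z−7)(7z−1)(z+6)(z−7)

Trying the rational-root candidates, z = 1/7 is a root, so (7z−1) is a factor; dividing leaves 2z³−9z²−77z+294.
Next, z = 7 is a root, so (z−7) divides it; the quotient is 2z²+5z−42.
The remaining quadratic factors as (z+6)(2z−7).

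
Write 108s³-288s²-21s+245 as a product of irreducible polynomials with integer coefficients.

(3s-7)(6s+5)(6s-7)

Trying the rational-root candidates, s = -5/6 is a root, giving the factor (6s+5) and quotient 18s²-63s+49.
The remaining quadratic factors as (6s-7)(3s-7).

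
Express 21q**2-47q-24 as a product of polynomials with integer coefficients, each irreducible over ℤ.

Need a pair with product 21·(-24) = -504 and sum -47: that's -56 and 9.
Split the middle term: 21q**2-56q + 9q-24 = 7q(3q-8) + 3(3q-8).

(3q-8)(7q+3)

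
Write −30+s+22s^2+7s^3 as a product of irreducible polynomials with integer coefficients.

By the rational root theorem, s = −15/7 is a root, so (7s+15) is a factor; dividing leaves s^2+s−2.
The remaining quadratic factors as (s+2)(s−1).

(7s+15)(s+2)(s−1)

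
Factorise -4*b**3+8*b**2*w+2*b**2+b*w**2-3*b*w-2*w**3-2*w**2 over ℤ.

Group: b*(-4*b**2+2*b+w**2+w) - 2*w*(-4*b**2+2*b+w**2+w); both groups contain (-4*b**2+2*b+w**2+w), so (b-2*w) is a factor with cofactor -4*b**2+2*b+w**2+w.
The cofactor groups again: -4*b**2+2*b+w**2+w = -2*b*(2*b+w) + (w+1)*(2*b+w); both groups contain (2*b+w), giving -(2*b-w-1)*(2*b+w).

-(2*b+w)*(2*b-w-1)*(b-2*w)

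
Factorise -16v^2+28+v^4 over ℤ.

Substitute u = v^2 to get a quadratic in u, then factor.
v^2-14 is irreducible over ℤ (14 is not a perfect square).
v^2-2 is irreducible over ℤ (2 is not a perfect square).

(v^2-14)(v^2-2)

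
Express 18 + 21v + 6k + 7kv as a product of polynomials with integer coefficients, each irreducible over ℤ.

(7v + 6)(k + 3)

Group as (7kv + 6k) + (21v + 18) = k(7v + 6) + 3(7v + 6).
Both groups share the factor (7v + 6).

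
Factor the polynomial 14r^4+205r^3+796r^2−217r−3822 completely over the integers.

By the rational root theorem, r = −7 is a root, so (r+7) divides it; the quotient is 14r^3+107r^2+47r−546.
Next, r = 13/7 is a root, so (7r−13) divides it; the quotient is 2r^2+19r+42.
The remaining quadratic factors as (r+6)(2r+7).

(2r+7)(7r−13)(r+6)(r+7)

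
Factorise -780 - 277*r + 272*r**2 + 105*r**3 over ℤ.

(3*r - 5)*(5*r + 12)*(7*r + 13)

Testing divisors of the constant over divisors of the leading coefficient, r = 5/3 is a root, giving the factor (3*r - 5) and quotient 35*r**2 + 149*r + 156.
The remaining quadratic factors as (7*r + 13)(5*r + 12).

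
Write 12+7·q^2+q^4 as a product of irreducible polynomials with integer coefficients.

(q^2+3)·(q^2+4)

Substitute u = q^2 to get a quadratic in u, then factor.
q^2+4 is irreducible over ℤ (sum of squares).
q^2+3 is irreducible over ℤ (always positive, so no real roots).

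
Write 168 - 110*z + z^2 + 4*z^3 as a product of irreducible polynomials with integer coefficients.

By the rational root theorem, z = 7/4 is a root, so (4*z - 7) divides it; the quotient is z^2 + 2*z - 24.
The remaining quadratic factors as (z + 6)(z - 4).

(4*z - 7)*(z + 6)*(z - 4)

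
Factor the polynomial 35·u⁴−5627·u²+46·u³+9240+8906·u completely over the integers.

(5·u−12)·(7·u+5)·(u+14)·(u−11)

Trying the rational-root candidates, u = 12/5 is a root, so (5·u−12) divides it; the quotient is 7·u³+26·u²−1063·u−770.
Next, u = −14 is a root, so (u+14) divides it; the quotient is 7·u²−72·u−55.
The remaining quadratic factors as (7·u+5)(u−11).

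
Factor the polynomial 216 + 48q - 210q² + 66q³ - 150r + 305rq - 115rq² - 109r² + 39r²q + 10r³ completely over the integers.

Group: r(10r² + 49rq - 129r - 66q² + 78q + 108) + (-q + 2)(10r² + 49rq - 129r - 66q² + 78q + 108); both groups contain (10r² + 49rq - 129r - 66q² + 78q + 108), so (r - q + 2) is a factor with cofactor 10r² + 49rq - 129r - 66q² + 78q + 108.
The cofactor groups again: 10r² + 49rq - 129r - 66q² + 78q + 108 = 10r(r + 6q - 12) + (-11q - 9)(r + 6q - 12); both groups contain (r + 6q - 12), giving (10r - 11q - 9)(r + 6q - 12).

(10r - 11q - 9)(r - q + 2)(r + 6q - 12)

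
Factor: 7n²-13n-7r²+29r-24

(7n-7r+8)(n+r-3)

Group: n(7n-7r+8) + (r-3)(7n-7r+8); both groups contain (7n-7r+8).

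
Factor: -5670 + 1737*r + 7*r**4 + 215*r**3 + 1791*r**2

(7*r - 9)*(r + 14)*(r + 15)*(r + 3)

By the rational root theorem, r = -3 is a root, so (r + 3) divides it; the quotient is 7*r**3 + 194*r**2 + 1209*r - 1890.
Continuing, r = -14 is a root, so (r + 14) divides it; the quotient is 7*r**2 + 96*r - 135.
The remaining quadratic factors as (r + 15)(7*r - 9).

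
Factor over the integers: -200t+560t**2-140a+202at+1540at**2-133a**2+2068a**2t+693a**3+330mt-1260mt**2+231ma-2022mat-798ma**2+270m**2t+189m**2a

Group: 9m(21ma+30mt-63a**2-188at+35a-140t**2+50t) + (-11a-4)(21ma+30mt-63a**2-188at+35a-140t**2+50t); both groups contain (21ma+30mt-63a**2-188at+35a-140t**2+50t), so (9m-11a-4) is a factor with cofactor 21ma+30mt-63a**2-188at+35a-140t**2+50t.
The cofactor groups again: 21ma+30mt-63a**2-188at+35a-140t**2+50t = 7a(3m-9a-14t+5) + 10t(3m-9a-14t+5); both groups contain (3m-9a-14t+5), giving (7a+10t)(3m-9a-14t+5).

(9m-11a-4)(3m-9a-14t+5)(7a+10t)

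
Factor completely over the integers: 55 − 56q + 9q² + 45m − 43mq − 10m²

−(2m + 9q − 11)(5m − q + 5)

Group: −5m(2m + 9q − 11) + (q − 5)(2m + 9q − 11); both groups contain (2m + 9q − 11).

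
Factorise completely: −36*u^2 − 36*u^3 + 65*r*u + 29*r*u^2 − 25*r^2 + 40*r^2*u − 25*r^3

−(5*r − 4*u)*(5*r − 9*u)*(r + u + 1)

Group: 5*r*(−5*r^2 − r*u − 5*r + 4*u^2 + 4*u) − 9*u*(−5*r^2 − r*u − 5*r + 4*u^2 + 4*u); both groups contain (−5*r^2 − r*u − 5*r + 4*u^2 + 4*u), so (5*r − 9*u) is a factor with cofactor −5*r^2 − r*u − 5*r + 4*u^2 + 4*u.
The cofactor groups again: −5*r^2 − r*u − 5*r + 4*u^2 + 4*u = −5*r*(r + u + 1) + 4*u*(r + u + 1); both groups contain (r + u + 1), giving −(5*r − 4*u)*(r + u + 1).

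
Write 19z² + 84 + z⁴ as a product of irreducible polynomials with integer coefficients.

Substitute u = z² to get a quadratic in u, then factor.
z² + 12 is irreducible over ℤ (always positive, so no real roots).
z² + 7 is irreducible over ℤ (always positive, so no real roots).

(z² + 12)(z² + 7)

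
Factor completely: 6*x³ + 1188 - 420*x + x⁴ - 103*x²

Among the possible rational roots, x = -6 is a root, so (x + 6) is a factor; dividing leaves x³ - 103*x + 198.
Then x = -11 is a root, so (x + 11) is a factor; dividing leaves x² - 11*x + 18.
The remaining quadratic factors as (x - 2)(x - 9).

(x + 11)*(x + 6)*(x - 2)*(x - 9)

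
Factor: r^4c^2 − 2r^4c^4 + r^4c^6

Pull out the common factor r^4c^2, leaving c^4 − 2c^2 + 1.
Recognize a perfect-square trinomial with the parts 1 and c^2.
−c^2 + 1 is again a difference of squares: (−c + 1)(c + 1).

c^2r^4(c + 1)^2(c − 1)^2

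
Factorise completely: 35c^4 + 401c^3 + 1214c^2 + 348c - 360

(5c - 2)(7c + 6)(c + 5)(c + 6)

Testing divisors of the constant over divisors of the leading coefficient, c = -6 is a root, so (c + 6) is a factor; dividing leaves 35c^3 + 191c^2 + 68c - 60.
Then c = -6/7 is a root, giving the factor (7c + 6) and quotient 5c^2 + 23c - 10.
The remaining quadratic factors as (c + 5)(5c - 2).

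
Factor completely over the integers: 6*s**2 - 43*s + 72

Need a pair with product 6·72 = 432 and sum -43: that's -27 and -16.
Split the middle term: 6*s**2 - 27*s - 16*s + 72 = 3*s*(2*s - 9) - 8*(2*s - 9).

(2*s - 9)*(3*s - 8)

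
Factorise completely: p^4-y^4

Difference of squares twice: with A = p and B = y, A⁴ − B⁴ = (A² − B²)(A² + B²), and A² − B² factors again.

(p+y)(p-y)(p^2+y^2)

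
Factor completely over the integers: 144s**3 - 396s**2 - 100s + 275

(4s - 11)(6s + 5)(6s - 5)

By the rational root theorem, s = -5/6 is a root, so (6s + 5) is a factor; dividing leaves 24s**2 - 86s + 55.
The remaining quadratic factors as (6s - 5)(4s - 11).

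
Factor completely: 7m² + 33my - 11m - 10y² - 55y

Group: m(7m - 2y - 11) + 5y(7m - 2y - 11); both groups contain (7m - 2y - 11).

(7m - 2y - 11)(m + 5y)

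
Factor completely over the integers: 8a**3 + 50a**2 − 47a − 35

(2a + 1)(4a − 5)(a + 7)

Among the possible rational roots, a = 5/4 is a root, giving the factor (4a − 5) and quotient 2a**2 + 15a + 7.
The remaining quadratic factors as (a + 7)(2a + 1).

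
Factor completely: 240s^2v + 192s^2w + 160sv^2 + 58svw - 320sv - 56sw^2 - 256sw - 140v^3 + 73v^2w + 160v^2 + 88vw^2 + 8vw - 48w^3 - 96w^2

(5v + 4w)(6s + 7v - 4w - 8)(8s - 4v + 3w)

Group: 6s(40sv + 32sw - 20v^2 - vw + 12w^2) + (7v - 4w - 8)(40sv + 32sw - 20v^2 - vw + 12w^2); both groups contain (40sv + 32sw - 20v^2 - vw + 12w^2), so (6s + 7v - 4w - 8) is a factor with cofactor 40sv + 32sw - 20v^2 - vw + 12w^2.
The cofactor groups again: 40sv + 32sw - 20v^2 - vw + 12w^2 = 5v(8s - 4v + 3w) + 4w(8s - 4v + 3w); both groups contain (8s - 4v + 3w), giving (5v + 4w)(8s - 4v + 3w).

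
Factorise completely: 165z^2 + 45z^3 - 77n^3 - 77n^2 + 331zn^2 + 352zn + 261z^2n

Group: 3z(15z^2 + 32zn - 7n^2) + (11n + 11)(15z^2 + 32zn - 7n^2); both groups contain (15z^2 + 32zn - 7n^2), so (3z + 11n + 11) is a factor with cofactor 15z^2 + 32zn - 7n^2.
The cofactor groups again: 15z^2 + 32zn - 7n^2 = 5z(3z + 7n) - n(3z + 7n); both groups contain (3z + 7n), giving (5z - n)(3z + 7n).

(5z - n)(3z + 11n + 11)(3z + 7n)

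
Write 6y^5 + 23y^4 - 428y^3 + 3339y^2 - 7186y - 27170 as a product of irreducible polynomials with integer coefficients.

By the rational root theorem, y = 5 is a root, giving the factor (y - 5) and quotient 6y^4 + 53y^3 - 163y^2 + 2524y + 5434.
Then y = -13 is a root, so (y + 13) divides it; the quotient is 6y^3 - 25y^2 + 162y + 418.
Next, y = -11/6 is a root, so (6y + 11) divides it; the quotient is y^2 - 6y + 38.
The quadratic y^2 - 6y + 38 has discriminant -116 < 0 and is irreducible over ℤ.

(6y + 11)(y + 13)(y - 5)(y^2 - 6y + 38)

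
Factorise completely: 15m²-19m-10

(3m-5)(5m+2)

Need a pair with product 15·(-10) = -150 and sum -19: that's -25 and 6.
Split the middle term: 15m²-25m + 6m-10 = 5m(3m-5) + 2(3m-5).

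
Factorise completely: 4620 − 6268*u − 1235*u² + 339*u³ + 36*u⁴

(3*u − 14)*(3*u − 2)*(4*u + 15)*(u + 11)

By the rational root theorem, u = 14/3 is a root, so (3*u − 14) divides it; the quotient is 12*u³ + 169*u² + 377*u − 330.
Continuing, u = 2/3 is a root, so (3*u − 2) is a factor; dividing leaves 4*u² + 59*u + 165.
The remaining quadratic factors as (u + 11)(4*u + 15).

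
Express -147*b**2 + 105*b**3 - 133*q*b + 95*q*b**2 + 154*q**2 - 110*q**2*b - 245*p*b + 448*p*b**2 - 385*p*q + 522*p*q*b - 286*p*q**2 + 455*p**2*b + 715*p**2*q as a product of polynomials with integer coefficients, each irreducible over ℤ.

Group: 11*q*(65*p**2 - 26*p*q + 64*p*b - 35*p - 10*q*b + 14*q + 15*b**2 - 21*b) + 7*b*(65*p**2 - 26*p*q + 64*p*b - 35*p - 10*q*b + 14*q + 15*b**2 - 21*b); both groups contain (65*p**2 - 26*p*q + 64*p*b - 35*p - 10*q*b + 14*q + 15*b**2 - 21*b), so (11*q + 7*b) is a factor with cofactor 65*p**2 - 26*p*q + 64*p*b - 35*p - 10*q*b + 14*q + 15*b**2 - 21*b.
The cofactor groups again: 65*p**2 - 26*p*q + 64*p*b - 35*p - 10*q*b + 14*q + 15*b**2 - 21*b = 13*p*(5*p - 2*q + 3*b) + (5*b - 7)*(5*p - 2*q + 3*b); both groups contain (5*p - 2*q + 3*b), giving (13*p + 5*b - 7)*(5*p - 2*q + 3*b).

(5*p - 2*q + 3*b)*(13*p + 5*b - 7)*(11*q + 7*b)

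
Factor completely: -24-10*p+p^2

(p+2)*(p-12)

Two integers with product -24 and sum -10 are 2 and -12.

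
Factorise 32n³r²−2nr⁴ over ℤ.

2nr²(4n+r)(4n−r)

Every term has a factor of 2nr². Then 16n²−r² = (4n)² − (r)².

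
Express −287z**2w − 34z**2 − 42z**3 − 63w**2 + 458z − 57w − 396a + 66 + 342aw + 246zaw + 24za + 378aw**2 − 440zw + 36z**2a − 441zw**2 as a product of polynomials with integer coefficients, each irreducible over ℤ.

−(7z − 6a + 1)(3z + 7w + 11)(2z + 9w − 6)

Group: 3z(−14z**2 + 12za − 63zw + 40z + 54aw − 36a − 9w + 6) + (7w + 11)(−14z**2 + 12za − 63zw + 40z + 54aw − 36a − 9w + 6); both groups contain (−14z**2 + 12za − 63zw + 40z + 54aw − 36a − 9w + 6), so (3z + 7w + 11) is a factor with cofactor −14z**2 + 12za − 63zw + 40z + 54aw − 36a − 9w + 6.
The cofactor groups again: −14z**2 + 12za − 63zw + 40z + 54aw − 36a − 9w + 6 = −7z(2z + 9w − 6) + (6a − 1)(2z + 9w − 6); both groups contain (2z + 9w − 6), giving −(7z − 6a + 1)(2z + 9w − 6).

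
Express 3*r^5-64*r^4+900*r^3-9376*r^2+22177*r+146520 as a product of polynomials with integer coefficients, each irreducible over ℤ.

(3*r+8)*(r-11)*(r-9)*(r^2-4*r+185)

Testing divisors of the constant over divisors of the leading coefficient, r = -8/3 is a root, giving the factor (3*r+8) and quotient r^4-24*r^3+364*r^2-4096*r+18315.
Continuing, r = 11 is a root, so (r-11) divides it; the quotient is r^3-13*r^2+221*r-1665.
Then r = 9 is a root, so (r-9) divides it; the quotient is r^2-4*r+185.
The quadratic r^2-4*r+185 has discriminant -724 < 0 and is irreducible over ℤ.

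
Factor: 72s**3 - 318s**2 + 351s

Pull out the common factor 3s, then factor the remaining trinomial.

3s(4s - 9)(6s - 13)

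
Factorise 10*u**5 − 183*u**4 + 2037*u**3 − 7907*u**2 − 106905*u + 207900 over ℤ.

(2*u + 11)*(5*u − 9)*(u − 12)*(u**2 − 10*u + 175)

Among the possible rational roots, u = −11/2 is a root, so (2*u + 11) is a factor; dividing leaves 5*u**4 − 119*u**3 + 1673*u**2 − 13155*u + 18900.
Then u = 9/5 is a root, so (5*u − 9) divides it; the quotient is u**3 − 22*u**2 + 295*u − 2100.
Continuing, u = 12 is a root, so (u − 12) divides it; the quotient is u**2 − 10*u + 175.
The quadratic u**2 − 10*u + 175 has discriminant −600 < 0 and is irreducible over ℤ.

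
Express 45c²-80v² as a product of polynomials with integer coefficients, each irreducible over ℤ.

5(3c+4v)(3c-4v)

Factor out 5, leaving 9c²-16v², which is a difference of two squares.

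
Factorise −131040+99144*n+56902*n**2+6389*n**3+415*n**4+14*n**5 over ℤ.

Testing divisors of the constant over divisors of the leading coefficient, n = −15 is a root, giving the factor (n+15) and quotient 14*n**4+205*n**3+3314*n**2+7192*n−8736.
Continuing, n = −7/2 is a root, giving the factor (2*n+7) and quotient 7*n**3+78*n**2+1384*n−1248.
Next, n = 6/7 is a root, giving the factor (7*n−6) and quotient n**2+12*n+208.
The quadratic n**2+12*n+208 has discriminant −688 < 0 and is irreducible over ℤ.

(2*n+7)*(7*n−6)*(n+15)*(n**2+12*n+208)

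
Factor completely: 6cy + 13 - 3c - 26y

Group as (6cy - 3c) + (-26y + 13) = 3c(2y - 1) - 13(2y - 1).
Both groups share the factor (2y - 1).

(2y - 1)(3c - 13)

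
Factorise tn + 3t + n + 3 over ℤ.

(n + 3)(t + 1)

Group as (tn + 3t) + (n + 3) = t(n + 3) + (n + 3).
Both groups share the factor (n + 3).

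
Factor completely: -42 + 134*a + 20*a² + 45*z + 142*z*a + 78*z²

(6*z + 10*a - 3)*(13*z + 2*a + 14)

Group: 13*z*(6*z + 10*a - 3) + (2*a + 14)*(6*z + 10*a - 3); both groups contain (6*z + 10*a - 3).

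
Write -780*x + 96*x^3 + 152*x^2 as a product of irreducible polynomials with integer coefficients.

4*x*(4*x + 15)*(6*x - 13)

Pull out the common factor 4*x, then factor the remaining trinomial.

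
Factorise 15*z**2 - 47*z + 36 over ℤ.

(3*z - 4)*(5*z - 9)

Need a pair with product 15·36 = 540 and sum -47: that's -27 and -20.
Split the middle term: 15*z**2 - 27*z - 20*z + 36 = 3*z*(5*z - 9) - 4*(5*z - 9).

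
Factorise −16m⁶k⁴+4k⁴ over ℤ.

Every term has a factor of 4k⁴; factoring it out leaves −4m⁶+1.
Recognize a difference of squares with the parts 1 and 2m³.

−4k⁴(2m³+1)(2m³−1)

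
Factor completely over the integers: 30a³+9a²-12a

3a(2a-1)(5a+4)

Pull out the common factor 3a, then factor the remaining trinomial.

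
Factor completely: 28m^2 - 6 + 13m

(4m + 3)(7m - 2)

Need a pair with product 28·(-6) = -168 and sum 13: that's 21 and -8.
Split the middle term: 28m^2 + 21m - 8m - 6 = 7m(4m + 3) - 2(4m + 3).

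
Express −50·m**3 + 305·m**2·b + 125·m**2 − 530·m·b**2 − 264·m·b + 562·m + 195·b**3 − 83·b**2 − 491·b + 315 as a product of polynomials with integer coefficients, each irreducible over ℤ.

−(5·m − 13·b + 9)·(m − 3·b − 5)·(10·m − 5·b + 7)

Group: 5·m·(−10·m**2 + 35·m·b + 43·m − 15·b**2 − 4·b + 35) + (−13·b + 9)·(−10·m**2 + 35·m·b + 43·m − 15·b**2 − 4·b + 35); both groups contain (−10·m**2 + 35·m·b + 43·m − 15·b**2 − 4·b + 35), so (5·m − 13·b + 9) is a factor with cofactor −10·m**2 + 35·m·b + 43·m − 15·b**2 − 4·b + 35.
The cofactor groups again: −10·m**2 + 35·m·b + 43·m − 15·b**2 − 4·b + 35 = −m·(10·m − 5·b + 7) + (3·b + 5)·(10·m − 5·b + 7); both groups contain (10·m − 5·b + 7), giving −(m − 3·b − 5)·(10·m − 5·b + 7).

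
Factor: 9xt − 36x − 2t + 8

Group as (9xt − 36x) + (−2t + 8) = 9x(t − 4) − 2(t − 4).
Both groups share the factor (t − 4).

(9x − 2)(t − 4)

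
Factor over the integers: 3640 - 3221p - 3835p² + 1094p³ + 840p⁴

Trying the rational-root candidates, p = 5/7 is a root, so (7p - 5) divides it; the quotient is 120p³ + 242p² - 375p - 728.
Continuing, p = 7/4 is a root, so (4p - 7) divides it; the quotient is 30p² + 113p + 104.
The remaining quadratic factors as (5p + 8)(6p + 13).

(4p - 7)(5p + 8)(6p + 13)(7p - 5)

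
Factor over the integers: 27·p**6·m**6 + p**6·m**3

Pull out the common factor p**6·m**3, leaving 27·m**3 + 1.
Recognize a sum of cubes with the parts 1 and 3·m.

m**3·p**6·(3·m + 1)·(9·m**2 - 3·m + 1)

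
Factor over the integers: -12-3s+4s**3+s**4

(s+4)(s**3-3)

Group as (s**4-3s) + (4s**3-12) = s(s**3-3) + 4(s**3-3).
Both groups share the factor (s**3-3).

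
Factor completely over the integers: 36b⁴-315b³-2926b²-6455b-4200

(3b+7)(3b+8)(4b+5)(b-15)

Among the possible rational roots, b = -8/3 is a root, so (3b+8) is a factor; dividing leaves 12b³-137b²-610b-525.
Continuing, b = -5/4 is a root, giving the factor (4b+5) and quotient 3b²-38b-105.
The remaining quadratic factors as (b-15)(3b+7).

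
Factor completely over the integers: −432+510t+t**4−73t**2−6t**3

(t+9)(t−1)(t−6)(t−8)

By the rational root theorem, t = −9 is a root, so (t+9) is a factor; dividing leaves t**3−15t**2+62t−48.
Continuing, t = 8 is a root, so (t−8) divides it; the quotient is t**2−7t+6.
The remaining quadratic factors as (t−1)(t−6).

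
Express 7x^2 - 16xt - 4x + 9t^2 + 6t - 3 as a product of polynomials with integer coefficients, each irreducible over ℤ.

Group: x(7x - 9t + 3) + (-t - 1)(7x - 9t + 3); both groups contain (7x - 9t + 3).

(7x - 9t + 3)(x - t - 1)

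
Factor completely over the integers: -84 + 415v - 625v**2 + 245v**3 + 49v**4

Among the possible rational roots, v = 1 is a root, so (v - 1) divides it; the quotient is 49v**3 + 294v**2 - 331v + 84.
Then v = -7 is a root, so (v + 7) divides it; the quotient is 49v**2 - 49v + 12.
The remaining quadratic factors as (7v - 4)(7v - 3).

(7v - 3)(7v - 4)(v + 7)(v - 1)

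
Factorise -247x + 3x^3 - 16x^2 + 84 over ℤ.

By the rational root theorem, x = -7 is a root, so (x + 7) is a factor; dividing leaves 3x^2 - 37x + 12.
The remaining quadratic factors as (x - 12)(3x - 1).

(3x - 1)(x + 7)(x - 12)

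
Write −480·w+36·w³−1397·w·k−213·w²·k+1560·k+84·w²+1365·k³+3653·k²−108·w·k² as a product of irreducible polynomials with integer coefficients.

Group: 3·w·(12·w²−11·w·k+60·w−91·k²−195·k) + (−15·k−8)·(12·w²−11·w·k+60·w−91·k²−195·k); both groups contain (12·w²−11·w·k+60·w−91·k²−195·k), so (3·w−15·k−8) is a factor with cofactor 12·w²−11·w·k+60·w−91·k²−195·k.
The cofactor groups again: 12·w²−11·w·k+60·w−91·k²−195·k = 4·w·(3·w+7·k+15) − 13·k·(3·w+7·k+15); both groups contain (3·w+7·k+15), giving (4·w−13·k)·(3·w+7·k+15).

(4·w−13·k)·(3·w−15·k−8)·(3·w+7·k+15)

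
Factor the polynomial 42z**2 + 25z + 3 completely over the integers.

Need a pair with product 42·3 = 126 and sum 25: that's 7 and 18.
Split the middle term: 42z**2 + 7z + 18z + 3 = 7z(6z + 1) + 3(6z + 1).

(6z + 1)(7z + 3)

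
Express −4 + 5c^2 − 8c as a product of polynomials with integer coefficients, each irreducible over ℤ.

Need a pair with product 5·(−4) = −20 and sum −8: that's −10 and 2.
Split the middle term: 5c^2 − 10c + 2c − 4 = 5c(c − 2) + 2(c − 2).

(5c + 2)(c − 2)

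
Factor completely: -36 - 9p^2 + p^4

(p^2 + 3)(p^2 - 12)

Substitute u = p^2 to get a quadratic in u, then factor.
p^2 + 3 is irreducible over ℤ (always positive, so no real roots).
p^2 - 12 is irreducible over ℤ (12 is not a perfect square).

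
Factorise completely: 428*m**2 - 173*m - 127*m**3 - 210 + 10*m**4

Testing divisors of the constant over divisors of the leading coefficient, m = 5 is a root, giving the factor (m - 5) and quotient 10*m**3 - 77*m**2 + 43*m + 42.
Next, m = 6/5 is a root, giving the factor (5*m - 6) and quotient 2*m**2 - 13*m - 7.
The remaining quadratic factors as (2*m + 1)(m - 7).

(2*m + 1)*(5*m - 6)*(m - 5)*(m - 7)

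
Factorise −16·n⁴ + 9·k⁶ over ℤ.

−(4·n² − 3·k³)·(4·n² + 3·k³)

Recognize a difference of squares with the parts 3·k³ and 4·n².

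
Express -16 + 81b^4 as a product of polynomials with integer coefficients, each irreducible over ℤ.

Write as (9b^2)² − (4)², then factor 9b^2 - 4 once more.

(3b + 2)(3b - 2)(9b^2 + 4)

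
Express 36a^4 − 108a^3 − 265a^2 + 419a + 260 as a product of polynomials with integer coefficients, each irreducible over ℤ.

(2a + 1)(3a − 5)(6a + 13)(a − 4)

Among the possible rational roots, a = 4 is a root, giving the factor (a − 4) and quotient 36a^3 + 36a^2 − 121a − 65.
Next, a = 5/3 is a root, so (3a − 5) is a factor; dividing leaves 12a^2 + 32a + 13.
The remaining quadratic factors as (2a + 1)(6a + 13).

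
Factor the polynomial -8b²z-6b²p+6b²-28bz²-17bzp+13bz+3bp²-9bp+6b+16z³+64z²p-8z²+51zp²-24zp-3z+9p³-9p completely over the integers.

Group: 2b(-4bz-3bp+3b-16z²-16zp+8z-3p²+3) + (-z-3p)(-4bz-3bp+3b-16z²-16zp+8z-3p²+3); both groups contain (-4bz-3bp+3b-16z²-16zp+8z-3p²+3), so (2b-z-3p) is a factor with cofactor -4bz-3bp+3b-16z²-16zp+8z-3p²+3.
The cofactor groups again: -4bz-3bp+3b-16z²-16zp+8z-3p²+3 = -4z(b+4z+p+1) + (-3p+3)(b+4z+p+1); both groups contain (b+4z+p+1), giving -(4z+3p-3)(b+4z+p+1).

-(2b-z-3p)(4z+3p-3)(b+4z+p+1)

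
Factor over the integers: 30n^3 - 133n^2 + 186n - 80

(5n - 8)(6n - 5)(n - 2)

Among the possible rational roots, n = 5/6 is a root, giving the factor (6n - 5) and quotient 5n^2 - 18n + 16.
The remaining quadratic factors as (n - 2)(5n - 8).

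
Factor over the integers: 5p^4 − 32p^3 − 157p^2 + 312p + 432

(5p − 12)(p + 1)(p + 4)(p − 9)

Trying the rational-root candidates, p = −4 is a root, so (p + 4) is a factor; dividing leaves 5p^3 − 52p^2 + 51p + 108.
Then p = 12/5 is a root, so (5p − 12) divides it; the quotient is p^2 − 8p − 9.
The remaining quadratic factors as (p + 1)(p − 9).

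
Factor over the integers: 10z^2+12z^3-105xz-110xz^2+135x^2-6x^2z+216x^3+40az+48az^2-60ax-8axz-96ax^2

Group: 4a(-24x^2-2xz-15x+12z^2+10z) + (-9x+z)(-24x^2-2xz-15x+12z^2+10z); both groups contain (-24x^2-2xz-15x+12z^2+10z), so (4a-9x+z) is a factor with cofactor -24x^2-2xz-15x+12z^2+10z.
The cofactor groups again: -24x^2-2xz-15x+12z^2+10z = -3x(8x+6z+5) + 2z(8x+6z+5); both groups contain (8x+6z+5), giving -(3x-2z)(8x+6z+5).

-(3x-2z)(4a-9x+z)(8x+6z+5)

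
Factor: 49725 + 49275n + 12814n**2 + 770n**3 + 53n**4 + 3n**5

By the rational root theorem, n = −15 is a root, giving the factor (n + 15) and quotient 3n**4 + 8n**3 + 650n**2 + 3064n + 3315.
Next, n = −3 is a root, so (n + 3) is a factor; dividing leaves 3n**3 − n**2 + 653n + 1105.
Then n = −5/3 is a root, so (3n + 5) divides it; the quotient is n**2 − 2n + 221.
The quadratic n**2 − 2n + 221 has discriminant −880 < 0 and is irreducible over ℤ.

(3n + 5)(n + 15)(n + 3)(n**2 − 2n + 221)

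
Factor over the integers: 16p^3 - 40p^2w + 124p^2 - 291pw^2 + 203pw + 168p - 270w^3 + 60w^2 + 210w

Group: p(16p^2 + 56pw + 28p + 45w^2 + 35w) + (-6w + 6)(16p^2 + 56pw + 28p + 45w^2 + 35w); both groups contain (16p^2 + 56pw + 28p + 45w^2 + 35w), so (p - 6w + 6) is a factor with cofactor 16p^2 + 56pw + 28p + 45w^2 + 35w.
The cofactor groups again: 16p^2 + 56pw + 28p + 45w^2 + 35w = 4p(4p + 5w) + (9w + 7)(4p + 5w); both groups contain (4p + 5w), giving (4p + 9w + 7)(4p + 5w).

(4p + 5w)(4p + 9w + 7)(p - 6w + 6)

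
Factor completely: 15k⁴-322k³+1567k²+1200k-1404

Testing divisors of the constant over divisors of the leading coefficient, k = 13 is a root, giving the factor (k-13) and quotient 15k³-127k²-84k+108.
Then k = -6/5 is a root, giving the factor (5k+6) and quotient 3k²-29k+18.
The remaining quadratic factors as (3k-2)(k-9).

(3k-2)(5k+6)(k-13)(k-9)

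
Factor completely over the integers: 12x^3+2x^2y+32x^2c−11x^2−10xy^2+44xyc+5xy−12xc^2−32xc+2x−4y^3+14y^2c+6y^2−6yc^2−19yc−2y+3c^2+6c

(3x+2y−c−2)(x−y+3c)(4x+2y−1)

Group: 3x(4x^2−2xy+12xc−x−2y^2+6yc+y−3c) + (2y−c−2)(4x^2−2xy+12xc−x−2y^2+6yc+y−3c); both groups contain (4x^2−2xy+12xc−x−2y^2+6yc+y−3c), so (3x+2y−c−2) is a factor with cofactor 4x^2−2xy+12xc−x−2y^2+6yc+y−3c.
The cofactor groups again: 4x^2−2xy+12xc−x−2y^2+6yc+y−3c = x(4x+2y−1) + (−y+3c)(4x+2y−1); both groups contain (4x+2y−1), giving (x−y+3c)(4x+2y−1).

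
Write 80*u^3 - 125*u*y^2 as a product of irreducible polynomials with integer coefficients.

5*u*(4*u + 5*y)*(4*u - 5*y)

Pull out the common factor 5*u; 16*u^2 - 25*y^2 is a difference of squares.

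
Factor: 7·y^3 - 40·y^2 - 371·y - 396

Among the possible rational roots, y = -9/7 is a root, so (7·y + 9) is a factor; dividing leaves y^2 - 7·y - 44.
The remaining quadratic factors as (y - 11)(y + 4).

(7·y + 9)·(y + 4)·(y - 11)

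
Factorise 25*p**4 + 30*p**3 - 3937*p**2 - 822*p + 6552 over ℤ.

Among the possible rational roots, p = 6/5 is a root, giving the factor (5*p - 6) and quotient 5*p**3 + 12*p**2 - 773*p - 1092.
Continuing, p = -13 is a root, so (p + 13) is a factor; dividing leaves 5*p**2 - 53*p - 84.
The remaining quadratic factors as (p - 12)(5*p + 7).

(5*p + 7)*(5*p - 6)*(p + 13)*(p - 12)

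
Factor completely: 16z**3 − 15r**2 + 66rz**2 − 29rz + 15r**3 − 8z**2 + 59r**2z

(3r + z)(5r + 8z)(r + 2z − 1)

Group: 3r(5r**2 + 18rz − 5r + 16z**2 − 8z) + z(5r**2 + 18rz − 5r + 16z**2 − 8z); both groups contain (5r**2 + 18rz − 5r + 16z**2 − 8z), so (3r + z) is a factor with cofactor 5r**2 + 18rz − 5r + 16z**2 − 8z.
The cofactor groups again: 5r**2 + 18rz − 5r + 16z**2 − 8z = 5r(r + 2z − 1) + 8z(r + 2z − 1); both groups contain (r + 2z − 1), giving (5r + 8z)(r + 2z − 1).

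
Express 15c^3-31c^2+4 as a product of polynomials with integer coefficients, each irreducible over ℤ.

(3c+1)(5c-2)(c-2)

Testing divisors of the constant over divisors of the leading coefficient, c = 2 is a root, so (c-2) divides it; the quotient is 15c^2-c-2.
The remaining quadratic factors as (3c+1)(5c-2).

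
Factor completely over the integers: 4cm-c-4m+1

(4m-1)(c-1)

Group as (4cm-c) + (-4m+1) = c(4m-1) - (4m-1).
Both groups share the factor (4m-1).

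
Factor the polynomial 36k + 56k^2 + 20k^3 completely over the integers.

Pull out the common factor 4k, then factor the remaining trinomial.

4k(5k + 9)(k + 1)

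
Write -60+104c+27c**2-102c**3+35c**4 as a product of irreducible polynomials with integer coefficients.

Trying the rational-root candidates, c = -1 is a root, so (c+1) divides it; the quotient is 35c**3-137c**2+164c-60.
Then c = 2 is a root, so (c-2) divides it; the quotient is 35c**2-67c+30.
The remaining quadratic factors as (7c-5)(5c-6).

(5c-6)(7c-5)(c+1)(c-2)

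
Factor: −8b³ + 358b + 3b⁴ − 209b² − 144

(3b − 2)(b + 8)(b − 1)(b − 9)

Trying the rational-root candidates, b = −8 is a root, so (b + 8) is a factor; dividing leaves 3b³ − 32b² + 47b − 18.
Then b = 2/3 is a root, so (3b − 2) is a factor; dividing leaves b² − 10b + 9.
The remaining quadratic factors as (b − 9)(b − 1).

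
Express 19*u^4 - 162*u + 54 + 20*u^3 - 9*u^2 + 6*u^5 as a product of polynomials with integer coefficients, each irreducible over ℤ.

Among the possible rational roots, u = 1/3 is a root, so (3*u - 1) divides it; the quotient is 2*u^4 + 7*u^3 + 9*u^2 - 54.
Next, u = -3 is a root, giving the factor (u + 3) and quotient 2*u^3 + u^2 + 6*u - 18.
Next, u = 3/2 is a root, so (2*u - 3) is a factor; dividing leaves u^2 + 2*u + 6.
The quadratic u^2 + 2*u + 6 has discriminant -20 < 0 and is irreducible over ℤ.

(2*u - 3)*(3*u - 1)*(u + 3)*(u^2 + 2*u + 6)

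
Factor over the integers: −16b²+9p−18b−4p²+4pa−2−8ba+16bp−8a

Group: −8b(2b−p+2) + (4p−4a−1)(2b−p+2); both groups contain (2b−p+2).

−(2b−p+2)(8b−4p+4a+1)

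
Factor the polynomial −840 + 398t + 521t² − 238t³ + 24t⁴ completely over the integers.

Testing divisors of the constant over divisors of the leading coefficient, t = 6 is a root, so (t − 6) is a factor; dividing leaves 24t³ − 94t² − 43t + 140.
Next, t = 7/6 is a root, giving the factor (6t − 7) and quotient 4t² − 11t − 20.
The remaining quadratic factors as (t − 4)(4t + 5).

(4t + 5)(6t − 7)(t − 4)(t − 6)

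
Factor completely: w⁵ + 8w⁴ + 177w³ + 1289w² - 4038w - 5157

(w + 1)(w + 9)(w - 3)(w² + w + 191)

Trying the rational-root candidates, w = -9 is a root, so (w + 9) divides it; the quotient is w⁴ - w³ + 186w² - 385w - 573.
Next, w = -1 is a root, so (w + 1) is a factor; dividing leaves w³ - 2w² + 188w - 573.
Next, w = 3 is a root, giving the factor (w - 3) and quotient w² + w + 191.
The quadratic w² + w + 191 has discriminant -763 < 0 and is irreducible over ℤ.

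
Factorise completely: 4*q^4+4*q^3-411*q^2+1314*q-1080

(2*q-15)*(2*q-3)*(q+12)*(q-2)

Trying the rational-root candidates, q = -12 is a root, so (q+12) is a factor; dividing leaves 4*q^3-44*q^2+117*q-90.
Then q = 2 is a root, giving the factor (q-2) and quotient 4*q^2-36*q+45.
The remaining quadratic factors as (2*q-15)(2*q-3).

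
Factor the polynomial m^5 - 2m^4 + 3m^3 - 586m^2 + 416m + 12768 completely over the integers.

(m + 4)(m - 6)(m - 7)(m^2 + 7m + 76)

Trying the rational-root candidates, m = -4 is a root, giving the factor (m + 4) and quotient m^4 - 6m^3 + 27m^2 - 694m + 3192.
Then m = 6 is a root, giving the factor (m - 6) and quotient m^3 + 27m - 532.
Continuing, m = 7 is a root, so (m - 7) is a factor; dividing leaves m^2 + 7m + 76.
The quadratic m^2 + 7m + 76 has discriminant -255 < 0 and is irreducible over ℤ.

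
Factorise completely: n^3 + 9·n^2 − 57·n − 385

(n + 11)·(n + 5)·(n − 7)

Among the possible rational roots, n = −11 is a root, giving the factor (n + 11) and quotient n^2 − 2·n − 35.
The remaining quadratic factors as (n − 7)(n + 5).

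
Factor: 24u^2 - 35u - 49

Need a pair with product 24·(-49) = -1176 and sum -35: that's -56 and 21.
Split the middle term: 24u^2 - 56u + 21u - 49 = 8u(3u - 7) + 7(3u - 7).

(3u - 7)(8u + 7)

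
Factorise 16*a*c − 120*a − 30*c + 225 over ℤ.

Group as (16*a*c − 120*a) + (−30*c + 225) = 8*a*(2*c − 15) − 15*(2*c − 15).
Both groups share the factor (2*c − 15).

(2*c − 15)*(8*a − 15)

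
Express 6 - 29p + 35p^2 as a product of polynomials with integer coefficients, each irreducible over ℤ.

Need a pair with product 35·6 = 210 and sum -29: that's -14 and -15.
Split the middle term: 35p^2 - 14p - 15p + 6 = 7p(5p - 2) - 3(5p - 2).

(5p - 2)(7p - 3)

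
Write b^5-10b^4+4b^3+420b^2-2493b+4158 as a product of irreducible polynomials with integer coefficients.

(b+7)(b-3)(b-6)(b^2-8b+33)

Trying the rational-root candidates, b = 6 is a root, so (b-6) is a factor; dividing leaves b^4-4b^3-20b^2+300b-693.
Continuing, b = -7 is a root, so (b+7) divides it; the quotient is b^3-11b^2+57b-99.
Continuing, b = 3 is a root, so (b-3) is a factor; dividing leaves b^2-8b+33.
The quadratic b^2-8b+33 has discriminant -68 < 0 and is irreducible over ℤ.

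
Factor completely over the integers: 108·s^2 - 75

3·(6·s + 5)·(6·s - 5)

Factor out 3, leaving 36·s^2 - 25, which is a difference of two squares.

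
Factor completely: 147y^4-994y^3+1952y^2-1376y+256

Among the possible rational roots, y = 2/7 is a root, giving the factor (7y-2) and quotient 21y^3-136y^2+240y-128.
Continuing, y = 4/3 is a root, so (3y-4) is a factor; dividing leaves 7y^2-36y+32.
The remaining quadratic factors as (7y-8)(y-4).

(3y-4)(7y-2)(7y-8)(y-4)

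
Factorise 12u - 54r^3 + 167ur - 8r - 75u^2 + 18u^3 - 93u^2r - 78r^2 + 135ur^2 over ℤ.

Group: 6u(3u^2 - 11ur - 12u + 6r^2 + 8r) + (-9r - 1)(3u^2 - 11ur - 12u + 6r^2 + 8r); both groups contain (3u^2 - 11ur - 12u + 6r^2 + 8r), so (6u - 9r - 1) is a factor with cofactor 3u^2 - 11ur - 12u + 6r^2 + 8r.
The cofactor groups again: 3u^2 - 11ur - 12u + 6r^2 + 8r = 3u(u - 3r - 4) - 2r(u - 3r - 4); both groups contain (u - 3r - 4), giving (3u - 2r)(u - 3r - 4).

(3u - 2r)(u - 3r - 4)(6u - 9r - 1)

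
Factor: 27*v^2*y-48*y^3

Pull out the common factor 3*y; 9*v^2-16*y^2 is a difference of squares.

3*y*(3*v+4*y)*(3*v-4*y)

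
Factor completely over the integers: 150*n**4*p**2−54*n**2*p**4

6*n**2*p**2*(5*n+3*p)*(5*n−3*p)

Pull out the common factor 6*n**2*p**2; 25*n**2−9*p**2 is a difference of squares.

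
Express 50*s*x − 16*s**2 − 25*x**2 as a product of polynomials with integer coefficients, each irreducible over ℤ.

−(2*s − 5*x)*(8*s − 5*x)

Group: −2*s*(8*s − 5*x) + 5*x*(8*s − 5*x); both groups contain (8*s − 5*x).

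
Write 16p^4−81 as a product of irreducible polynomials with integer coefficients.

Difference of squares twice: with A = 2p and B = 3, A⁴ − B⁴ = (A² − B²)(A² + B²), and A² − B² factors again.

(2p+3)(2p−3)(4p^2+9)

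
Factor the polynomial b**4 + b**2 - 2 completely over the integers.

Substitute u = b**2 to get a quadratic in u, then factor.
b**2 + 2 is irreducible over ℤ (always positive, so no real roots).
b**2 - 1 is a difference of squares.

(b + 1)(b - 1)(b**2 + 2)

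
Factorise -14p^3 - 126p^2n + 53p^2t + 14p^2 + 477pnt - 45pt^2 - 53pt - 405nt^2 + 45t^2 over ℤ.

Group: 7p(-2p^2 - 18pn + 5pt + 2p + 45nt - 5t) - 9t(-2p^2 - 18pn + 5pt + 2p + 45nt - 5t); both groups contain (-2p^2 - 18pn + 5pt + 2p + 45nt - 5t), so (7p - 9t) is a factor with cofactor -2p^2 - 18pn + 5pt + 2p + 45nt - 5t.
The cofactor groups again: -2p^2 - 18pn + 5pt + 2p + 45nt - 5t = -2p(p + 9n - 1) + 5t(p + 9n - 1); both groups contain (p + 9n - 1), giving -(2p - 5t)(p + 9n - 1).

-(2p - 5t)(7p - 9t)(p + 9n - 1)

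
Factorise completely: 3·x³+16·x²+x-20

(3·x+4)·(x+5)·(x-1)

By the rational root theorem, x = -4/3 is a root, so (3·x+4) is a factor; dividing leaves x²+4·x-5.
The remaining quadratic factors as (x+5)(x-1).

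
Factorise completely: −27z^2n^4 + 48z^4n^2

Every term has a factor of 3z^2n^2. Then 16z^2 − 9n^2 = (4z)² − (3n)².

3n^2z^2(4z − 3n)(4z + 3n)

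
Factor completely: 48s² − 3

Every term has a factor of 3. Then 16s² − 1 = (4s)² − (1)².

3(4s + 1)(4s − 1)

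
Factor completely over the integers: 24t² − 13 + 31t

(3t − 1)(8t + 13)

Need a pair with product 24·(−13) = −312 and sum 31: that's −8 and 39.
Split the middle term: 24t² − 8t + 39t − 13 = 8t(3t − 1) + 13(3t − 1).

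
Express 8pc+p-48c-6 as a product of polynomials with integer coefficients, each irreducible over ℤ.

(8c+1)(p-6)

Group as (8pc+p) + (-48c-6) = p(8c+1) - 6(8c+1).
Both groups share the factor (8c+1).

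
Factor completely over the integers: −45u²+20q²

Pull out the common factor 5; 4q²−9u² is a difference of squares.

5(2q+3u)(2q−3u)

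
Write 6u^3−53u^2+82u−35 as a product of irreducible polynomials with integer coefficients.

(6u−5)(u−1)(u−7)

Among the possible rational roots, u = 5/6 is a root, giving the factor (6u−5) and quotient u^2−8u+7.
The remaining quadratic factors as (u−1)(u−7).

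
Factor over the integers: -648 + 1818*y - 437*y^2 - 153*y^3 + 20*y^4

Testing divisors of the constant over divisors of the leading coefficient, y = 9/4 is a root, so (4*y - 9) divides it; the quotient is 5*y^3 - 27*y^2 - 170*y + 72.
Next, y = 2/5 is a root, so (5*y - 2) divides it; the quotient is y^2 - 5*y - 36.
The remaining quadratic factors as (y - 9)(y + 4).

(4*y - 9)*(5*y - 2)*(y + 4)*(y - 9)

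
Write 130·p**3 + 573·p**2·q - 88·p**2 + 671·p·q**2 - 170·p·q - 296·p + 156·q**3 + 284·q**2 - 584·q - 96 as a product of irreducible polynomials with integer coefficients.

Group: 5·p·(26·p**2 + 47·p·q - 28·p + 12·q**2 + 20·q - 48) + (13·q + 2)·(26·p**2 + 47·p·q - 28·p + 12·q**2 + 20·q - 48); both groups contain (26·p**2 + 47·p·q - 28·p + 12·q**2 + 20·q - 48), so (5·p + 13·q + 2) is a factor with cofactor 26·p**2 + 47·p·q - 28·p + 12·q**2 + 20·q - 48.
The cofactor groups again: 26·p**2 + 47·p·q - 28·p + 12·q**2 + 20·q - 48 = 13·p·(2·p + 3·q - 4) + (4·q + 12)·(2·p + 3·q - 4); both groups contain (2·p + 3·q - 4), giving (13·p + 4·q + 12)·(2·p + 3·q - 4).

(13·p + 4·q + 12)·(2·p + 3·q - 4)·(5·p + 13·q + 2)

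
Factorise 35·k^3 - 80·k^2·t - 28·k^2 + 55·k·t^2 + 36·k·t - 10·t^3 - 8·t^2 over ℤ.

(5·k - 5·t - 4)·(7·k - 2·t)·(k - t)

Group: 5·k·(7·k^2 - 9·k·t + 2·t^2) + (-5·t - 4)·(7·k^2 - 9·k·t + 2·t^2); both groups contain (7·k^2 - 9·k·t + 2·t^2), so (5·k - 5·t - 4) is a factor with cofactor 7·k^2 - 9·k·t + 2·t^2.
The cofactor groups again: 7·k^2 - 9·k·t + 2·t^2 = k·(7·k - 2·t) - t·(7·k - 2·t); both groups contain (7·k - 2·t), giving (k - t)·(7·k - 2·t).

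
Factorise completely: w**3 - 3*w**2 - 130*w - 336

(w + 3)*(w + 8)*(w - 14)

Among the possible rational roots, w = 14 is a root, so (w - 14) divides it; the quotient is w**2 + 11*w + 24.
The remaining quadratic factors as (w + 3)(w + 8).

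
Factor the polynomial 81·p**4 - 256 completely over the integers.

(3·p)⁴ − (4)⁴ = ((3·p)² − (4)²)((3·p)² + (4)²); the first factor splits again, the second (9·p**2 + 16) is irreducible.

(3·p + 4)·(3·p - 4)·(9·p**2 + 16)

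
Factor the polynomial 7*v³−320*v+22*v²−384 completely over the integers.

By the rational root theorem, v = 6 is a root, so (v−6) is a factor; dividing leaves 7*v²+64*v+64.
The remaining quadratic factors as (v+8)(7*v+8).

(7*v+8)*(v+8)*(v−6)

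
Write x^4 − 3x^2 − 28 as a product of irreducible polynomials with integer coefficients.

(x^2 + 4)(x^2 − 7)

Substitute u = x^2 to get a quadratic in u, then factor.
x^2 + 4 is irreducible over ℤ (sum of squares).
x^2 − 7 is irreducible over ℤ (7 is not a perfect square).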